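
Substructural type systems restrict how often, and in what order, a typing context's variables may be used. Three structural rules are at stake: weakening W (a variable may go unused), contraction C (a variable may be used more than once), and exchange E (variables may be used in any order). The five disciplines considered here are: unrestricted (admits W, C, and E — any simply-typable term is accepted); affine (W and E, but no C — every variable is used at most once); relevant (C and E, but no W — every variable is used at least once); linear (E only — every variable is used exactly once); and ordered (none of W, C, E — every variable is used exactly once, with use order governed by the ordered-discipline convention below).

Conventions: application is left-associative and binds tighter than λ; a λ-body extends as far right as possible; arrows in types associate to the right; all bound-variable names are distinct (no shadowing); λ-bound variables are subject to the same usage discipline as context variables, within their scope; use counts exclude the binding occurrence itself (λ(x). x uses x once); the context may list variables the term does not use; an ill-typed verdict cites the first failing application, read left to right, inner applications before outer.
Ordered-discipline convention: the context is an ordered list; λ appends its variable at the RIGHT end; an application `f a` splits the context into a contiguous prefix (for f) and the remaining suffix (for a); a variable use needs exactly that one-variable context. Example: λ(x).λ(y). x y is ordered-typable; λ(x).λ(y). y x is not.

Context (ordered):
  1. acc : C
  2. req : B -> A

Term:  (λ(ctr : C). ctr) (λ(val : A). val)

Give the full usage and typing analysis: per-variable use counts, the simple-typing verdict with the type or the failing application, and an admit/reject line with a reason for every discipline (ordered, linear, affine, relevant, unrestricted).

use counts: acc: 0, req: 0, ctr (λ-bound): 1, val (λ-bound): 1
order of uses: ctr, val
typing: ill-typed: a function awaiting C gets A -> A
ordered: ✗ — fails simple typing
linear: ✗ — a type mismatch blocks all five
affine: ✗ — the type mismatch rejects it
relevant: ✗ — not simply typable
unrestricted: ✗ — fails simple typing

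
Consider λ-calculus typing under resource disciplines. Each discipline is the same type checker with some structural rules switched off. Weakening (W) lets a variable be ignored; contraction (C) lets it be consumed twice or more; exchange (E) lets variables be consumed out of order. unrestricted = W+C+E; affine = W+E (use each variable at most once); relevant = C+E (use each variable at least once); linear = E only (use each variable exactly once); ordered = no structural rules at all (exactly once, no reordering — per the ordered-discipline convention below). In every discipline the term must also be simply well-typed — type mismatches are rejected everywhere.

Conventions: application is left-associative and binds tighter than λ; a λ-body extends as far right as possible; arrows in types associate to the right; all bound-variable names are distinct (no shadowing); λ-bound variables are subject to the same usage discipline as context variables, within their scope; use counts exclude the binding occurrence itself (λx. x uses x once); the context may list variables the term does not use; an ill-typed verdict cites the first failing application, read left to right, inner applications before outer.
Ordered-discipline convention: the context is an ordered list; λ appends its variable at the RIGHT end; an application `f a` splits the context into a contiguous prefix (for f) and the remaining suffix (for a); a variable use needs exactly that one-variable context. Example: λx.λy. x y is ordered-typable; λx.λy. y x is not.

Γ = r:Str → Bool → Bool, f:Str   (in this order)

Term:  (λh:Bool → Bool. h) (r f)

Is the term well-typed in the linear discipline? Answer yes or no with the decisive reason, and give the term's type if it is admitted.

yes — each of r, f, h used exactly once; term : Bool → Bool
counts: r: 1, f: 1, h (bound): 1
order of uses: h, r, f
typing: well-typed — term : Bool → Bool
all disciplines: ordered ✓ · linear ✓ · affine ✓ · relevant ✓ · unrestricted ✓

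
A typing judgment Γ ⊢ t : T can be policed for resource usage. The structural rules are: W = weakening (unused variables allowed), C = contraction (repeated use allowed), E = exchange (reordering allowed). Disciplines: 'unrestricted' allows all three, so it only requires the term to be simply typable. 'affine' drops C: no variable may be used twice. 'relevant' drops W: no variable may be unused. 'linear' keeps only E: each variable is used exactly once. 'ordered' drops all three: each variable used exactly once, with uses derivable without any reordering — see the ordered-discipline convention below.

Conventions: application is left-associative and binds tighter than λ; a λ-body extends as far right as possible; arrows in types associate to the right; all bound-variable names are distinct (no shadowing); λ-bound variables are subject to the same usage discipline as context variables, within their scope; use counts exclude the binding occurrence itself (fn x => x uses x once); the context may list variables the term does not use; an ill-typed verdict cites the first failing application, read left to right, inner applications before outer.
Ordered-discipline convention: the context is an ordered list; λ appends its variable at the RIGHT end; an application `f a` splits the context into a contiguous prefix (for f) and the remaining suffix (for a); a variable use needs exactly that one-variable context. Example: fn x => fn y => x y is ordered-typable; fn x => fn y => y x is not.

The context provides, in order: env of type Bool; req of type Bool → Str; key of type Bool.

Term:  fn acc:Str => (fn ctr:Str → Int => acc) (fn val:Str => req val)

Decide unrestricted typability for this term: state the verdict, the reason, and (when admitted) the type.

no — not simply typable
usage: env: 0×, req: 1×, key: 0×, acc (λ-bound): 1×, ctr (λ-bound): 0×, val (λ-bound): 1×
order of uses: acc, req, val
typing: ill-typed: a function awaiting Bool gets Str
per-discipline verdicts: ordered ✗, linear ✗, affine ✗, relevant ✗, unrestricted ✗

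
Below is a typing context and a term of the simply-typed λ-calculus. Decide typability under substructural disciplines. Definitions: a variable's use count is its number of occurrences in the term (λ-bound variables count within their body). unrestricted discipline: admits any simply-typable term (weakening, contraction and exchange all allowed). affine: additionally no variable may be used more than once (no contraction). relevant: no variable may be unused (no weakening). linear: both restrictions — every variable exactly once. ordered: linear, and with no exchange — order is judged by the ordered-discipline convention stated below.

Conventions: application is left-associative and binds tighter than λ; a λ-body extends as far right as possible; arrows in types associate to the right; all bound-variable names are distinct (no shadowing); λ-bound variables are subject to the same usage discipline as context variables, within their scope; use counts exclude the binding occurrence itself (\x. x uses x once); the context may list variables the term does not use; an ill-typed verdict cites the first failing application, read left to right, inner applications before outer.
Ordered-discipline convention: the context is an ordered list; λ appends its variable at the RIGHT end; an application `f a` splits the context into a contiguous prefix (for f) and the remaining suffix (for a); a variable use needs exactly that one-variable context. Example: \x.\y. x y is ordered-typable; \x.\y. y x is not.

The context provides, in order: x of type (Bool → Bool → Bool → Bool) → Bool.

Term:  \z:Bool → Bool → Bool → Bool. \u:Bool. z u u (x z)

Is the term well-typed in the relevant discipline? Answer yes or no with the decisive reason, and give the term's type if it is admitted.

yes — at least one use each (x, z, u); term : (Bool → Bool → Bool → Bool) → Bool → Bool
usage: x: 1, z [bound]: 2, u [bound]: 2
order of uses: z, u, u, x, z
typing: the term checks, with type (Bool → Bool → Bool → Bool) → Bool → Bool
summary: ordered ✗ | linear ✗ | affine ✗ | relevant ✓ | unrestricted ✓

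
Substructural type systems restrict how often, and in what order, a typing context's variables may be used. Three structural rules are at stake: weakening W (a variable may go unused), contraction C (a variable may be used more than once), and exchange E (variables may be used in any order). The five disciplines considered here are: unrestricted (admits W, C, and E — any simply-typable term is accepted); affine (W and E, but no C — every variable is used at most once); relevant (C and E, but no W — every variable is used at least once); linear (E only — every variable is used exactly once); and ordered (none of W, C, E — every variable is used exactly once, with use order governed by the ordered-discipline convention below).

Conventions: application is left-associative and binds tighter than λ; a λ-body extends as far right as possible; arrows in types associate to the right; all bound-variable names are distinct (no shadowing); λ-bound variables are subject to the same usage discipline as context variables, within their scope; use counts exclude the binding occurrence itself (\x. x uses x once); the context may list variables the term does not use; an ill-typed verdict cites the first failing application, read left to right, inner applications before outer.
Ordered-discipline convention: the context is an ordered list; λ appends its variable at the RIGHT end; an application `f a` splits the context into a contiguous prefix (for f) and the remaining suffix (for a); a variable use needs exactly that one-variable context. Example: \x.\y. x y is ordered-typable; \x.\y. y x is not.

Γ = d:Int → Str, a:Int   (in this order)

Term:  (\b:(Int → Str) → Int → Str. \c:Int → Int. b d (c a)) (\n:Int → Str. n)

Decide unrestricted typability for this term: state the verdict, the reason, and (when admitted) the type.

yes — type-checks ((Int → Int) → Str) and nothing is barred; term : (Int → Int) → Str
variable uses: d: 1×, a: 1×, b [bound]: 1×, c [bound]: 1×, n [bound]: 1×
use order (left to right): b, d, c, a, n
typing: well-typed — term : (Int → Int) → Str
per-discipline verdicts: ordered ✗ · linear ✓ · affine ✓ · relevant ✓ · unrestricted ✓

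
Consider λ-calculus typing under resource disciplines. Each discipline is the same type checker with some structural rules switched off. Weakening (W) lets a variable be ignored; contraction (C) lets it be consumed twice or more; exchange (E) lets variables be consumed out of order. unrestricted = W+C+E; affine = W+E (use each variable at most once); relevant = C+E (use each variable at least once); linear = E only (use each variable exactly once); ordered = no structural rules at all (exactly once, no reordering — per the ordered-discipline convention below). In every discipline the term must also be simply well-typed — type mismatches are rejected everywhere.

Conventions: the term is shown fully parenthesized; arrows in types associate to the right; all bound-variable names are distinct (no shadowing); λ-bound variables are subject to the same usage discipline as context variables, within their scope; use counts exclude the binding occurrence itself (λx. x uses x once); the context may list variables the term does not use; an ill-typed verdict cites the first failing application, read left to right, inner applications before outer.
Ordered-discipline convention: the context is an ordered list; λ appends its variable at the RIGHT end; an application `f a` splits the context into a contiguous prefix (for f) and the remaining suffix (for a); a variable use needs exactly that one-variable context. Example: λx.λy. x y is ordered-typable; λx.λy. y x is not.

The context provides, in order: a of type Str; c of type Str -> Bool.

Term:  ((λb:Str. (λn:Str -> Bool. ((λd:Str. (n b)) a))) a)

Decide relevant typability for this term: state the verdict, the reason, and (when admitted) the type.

no — needs weakening: c, d unused
variable uses: a=2, c=0, b (λ-bound)=1, n (λ-bound)=1, d (λ-bound)=0
left-to-right use order: n, b, a, a
typing: ✓ — (Str -> Bool) -> Bool
all disciplines: ordered ✗, linear ✗, affine ✗, relevant ✗, unrestricted ✓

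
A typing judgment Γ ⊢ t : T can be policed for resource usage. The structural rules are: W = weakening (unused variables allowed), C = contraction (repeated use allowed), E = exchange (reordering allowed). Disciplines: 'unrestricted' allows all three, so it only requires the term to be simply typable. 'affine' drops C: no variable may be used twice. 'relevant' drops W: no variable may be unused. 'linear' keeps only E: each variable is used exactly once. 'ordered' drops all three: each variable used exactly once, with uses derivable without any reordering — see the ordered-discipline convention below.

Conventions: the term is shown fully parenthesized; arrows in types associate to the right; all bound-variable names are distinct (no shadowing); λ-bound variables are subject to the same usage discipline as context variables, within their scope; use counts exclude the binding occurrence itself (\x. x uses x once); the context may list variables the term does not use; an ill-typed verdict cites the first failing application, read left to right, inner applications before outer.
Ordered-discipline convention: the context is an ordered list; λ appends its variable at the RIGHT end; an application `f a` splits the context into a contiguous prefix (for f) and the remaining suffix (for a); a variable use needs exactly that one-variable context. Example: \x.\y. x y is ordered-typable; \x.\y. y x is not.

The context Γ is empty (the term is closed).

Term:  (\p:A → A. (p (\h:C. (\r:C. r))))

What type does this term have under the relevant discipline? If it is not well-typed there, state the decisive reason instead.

not well-typed under relevant — the type mismatch rejects it
use counts: p [bound] ×1, h [bound] ×0, r [bound] ×1
use order (left to right): p, r
typing: ill-typed: an application expects A but receives C → C → C
across the five disciplines: ordered ✗, linear ✗, affine ✗, relevant ✗, unrestricted ✗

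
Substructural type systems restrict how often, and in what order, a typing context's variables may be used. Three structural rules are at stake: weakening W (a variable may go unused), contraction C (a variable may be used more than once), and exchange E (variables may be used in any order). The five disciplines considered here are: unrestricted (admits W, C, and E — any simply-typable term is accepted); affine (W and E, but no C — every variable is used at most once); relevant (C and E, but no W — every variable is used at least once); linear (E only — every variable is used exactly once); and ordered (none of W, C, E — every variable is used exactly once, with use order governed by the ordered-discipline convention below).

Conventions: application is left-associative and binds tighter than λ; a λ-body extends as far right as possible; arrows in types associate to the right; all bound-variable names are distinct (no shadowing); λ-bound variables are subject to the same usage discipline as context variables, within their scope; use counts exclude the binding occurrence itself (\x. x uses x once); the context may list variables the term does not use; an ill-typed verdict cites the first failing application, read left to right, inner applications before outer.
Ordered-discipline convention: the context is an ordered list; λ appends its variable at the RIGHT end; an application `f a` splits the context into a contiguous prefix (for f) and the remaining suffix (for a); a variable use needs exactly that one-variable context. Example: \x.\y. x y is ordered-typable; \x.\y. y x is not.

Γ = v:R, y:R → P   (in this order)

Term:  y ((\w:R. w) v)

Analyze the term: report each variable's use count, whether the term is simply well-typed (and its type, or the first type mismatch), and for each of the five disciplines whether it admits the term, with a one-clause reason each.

use counts: v ×1, y ×1, w [bound] ×1
left-to-right use order: y, w, v
typing: well-typed — term : P
ordered: ✗ — no contiguous prefix/suffix split fits y, w, v
linear: ✓ — single use per variable (v, y, w)
affine: ✓ — v, y, w: no repeats, contraction unneeded
relevant: ✓ — every one of v, y, w appears
unrestricted: ✓ — simply typable at P; W, C, E all held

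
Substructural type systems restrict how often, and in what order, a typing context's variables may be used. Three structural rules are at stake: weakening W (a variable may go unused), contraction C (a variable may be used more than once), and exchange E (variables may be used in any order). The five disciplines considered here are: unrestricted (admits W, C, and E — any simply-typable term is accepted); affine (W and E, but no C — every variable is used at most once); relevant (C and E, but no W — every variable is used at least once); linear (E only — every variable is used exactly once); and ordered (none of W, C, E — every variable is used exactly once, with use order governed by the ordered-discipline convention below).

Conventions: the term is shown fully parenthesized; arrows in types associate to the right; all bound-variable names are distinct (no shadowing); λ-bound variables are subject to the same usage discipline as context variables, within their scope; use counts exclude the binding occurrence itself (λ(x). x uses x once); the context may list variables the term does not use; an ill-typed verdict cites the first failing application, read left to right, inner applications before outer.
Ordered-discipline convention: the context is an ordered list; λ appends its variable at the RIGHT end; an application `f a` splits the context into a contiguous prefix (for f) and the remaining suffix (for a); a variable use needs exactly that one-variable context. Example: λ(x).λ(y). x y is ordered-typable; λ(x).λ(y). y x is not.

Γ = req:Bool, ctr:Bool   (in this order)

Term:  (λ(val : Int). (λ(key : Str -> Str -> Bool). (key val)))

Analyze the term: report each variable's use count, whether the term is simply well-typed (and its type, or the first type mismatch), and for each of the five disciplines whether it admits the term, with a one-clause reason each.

counts: req=0, ctr=0, val (bound)=1, key (bound)=1
left-to-right use order: key, val
typing: ill-typed: an argument Int mismatches the expected Str
ordered: ✗ — the type mismatch rejects it
linear: ✗ — not simply typable
affine: ✗ — fails simple typing
relevant: ✗ — a type mismatch blocks all five
unrestricted: ✗ — the type mismatch rejects it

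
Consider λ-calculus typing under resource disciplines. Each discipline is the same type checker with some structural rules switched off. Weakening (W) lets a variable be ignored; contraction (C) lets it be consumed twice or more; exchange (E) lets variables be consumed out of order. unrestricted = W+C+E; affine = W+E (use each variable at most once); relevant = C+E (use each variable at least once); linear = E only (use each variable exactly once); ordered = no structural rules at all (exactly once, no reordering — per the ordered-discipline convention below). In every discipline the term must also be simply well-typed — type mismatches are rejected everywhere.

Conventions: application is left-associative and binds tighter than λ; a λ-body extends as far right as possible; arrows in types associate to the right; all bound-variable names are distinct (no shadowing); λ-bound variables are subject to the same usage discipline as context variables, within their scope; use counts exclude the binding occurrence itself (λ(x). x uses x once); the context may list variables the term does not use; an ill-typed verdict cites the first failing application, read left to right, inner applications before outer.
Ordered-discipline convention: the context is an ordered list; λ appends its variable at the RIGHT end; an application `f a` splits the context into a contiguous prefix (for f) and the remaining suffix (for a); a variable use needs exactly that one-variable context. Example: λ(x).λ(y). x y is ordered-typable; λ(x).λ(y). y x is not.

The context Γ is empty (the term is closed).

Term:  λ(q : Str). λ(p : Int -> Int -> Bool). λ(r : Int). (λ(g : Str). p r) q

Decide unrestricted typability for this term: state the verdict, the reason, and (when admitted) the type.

yes — type-checks (Str -> (Int -> Int -> Bool) -> Int -> Int -> Bool) and nothing is barred; term : Str -> (Int -> Int -> Bool) -> Int -> Int -> Bool
usage: q [bound]=1; p [bound]=1; r [bound]=1; g [bound]=0
order of uses: p, r, q
typing: well-typed at Str -> (Int -> Int -> Bool) -> Int -> Int -> Bool
all disciplines: ordered ✗, linear ✗, affine ✓, relevant ✗, unrestricted ✓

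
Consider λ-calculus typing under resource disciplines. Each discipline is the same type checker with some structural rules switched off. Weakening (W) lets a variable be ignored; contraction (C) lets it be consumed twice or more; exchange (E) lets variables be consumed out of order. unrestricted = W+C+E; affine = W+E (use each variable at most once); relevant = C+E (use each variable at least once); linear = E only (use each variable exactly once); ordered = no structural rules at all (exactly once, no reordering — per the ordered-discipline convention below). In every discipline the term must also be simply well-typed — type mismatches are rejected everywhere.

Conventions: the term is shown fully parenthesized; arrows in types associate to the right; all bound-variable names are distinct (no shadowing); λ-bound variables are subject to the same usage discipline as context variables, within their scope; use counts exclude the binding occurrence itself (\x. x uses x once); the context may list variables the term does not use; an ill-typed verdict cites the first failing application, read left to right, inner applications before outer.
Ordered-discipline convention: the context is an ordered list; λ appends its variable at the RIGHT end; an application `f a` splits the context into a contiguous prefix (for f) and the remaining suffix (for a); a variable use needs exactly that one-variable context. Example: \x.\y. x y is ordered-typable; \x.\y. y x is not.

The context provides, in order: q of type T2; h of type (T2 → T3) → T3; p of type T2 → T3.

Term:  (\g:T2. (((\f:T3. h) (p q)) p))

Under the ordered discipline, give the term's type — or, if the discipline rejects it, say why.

not well-typed under ordered — p ×2 used more than once (contraction); g, f never used (weakening)
variable uses: q: 1, h: 1, p: 2, g [bound]: 0, f [bound]: 0
uses in reading order: h, p, q, p
typing: the term checks, with type T2 → T3
summary: ordered ✗ · linear ✗ · affine ✗ · relevant ✗ · unrestricted ✓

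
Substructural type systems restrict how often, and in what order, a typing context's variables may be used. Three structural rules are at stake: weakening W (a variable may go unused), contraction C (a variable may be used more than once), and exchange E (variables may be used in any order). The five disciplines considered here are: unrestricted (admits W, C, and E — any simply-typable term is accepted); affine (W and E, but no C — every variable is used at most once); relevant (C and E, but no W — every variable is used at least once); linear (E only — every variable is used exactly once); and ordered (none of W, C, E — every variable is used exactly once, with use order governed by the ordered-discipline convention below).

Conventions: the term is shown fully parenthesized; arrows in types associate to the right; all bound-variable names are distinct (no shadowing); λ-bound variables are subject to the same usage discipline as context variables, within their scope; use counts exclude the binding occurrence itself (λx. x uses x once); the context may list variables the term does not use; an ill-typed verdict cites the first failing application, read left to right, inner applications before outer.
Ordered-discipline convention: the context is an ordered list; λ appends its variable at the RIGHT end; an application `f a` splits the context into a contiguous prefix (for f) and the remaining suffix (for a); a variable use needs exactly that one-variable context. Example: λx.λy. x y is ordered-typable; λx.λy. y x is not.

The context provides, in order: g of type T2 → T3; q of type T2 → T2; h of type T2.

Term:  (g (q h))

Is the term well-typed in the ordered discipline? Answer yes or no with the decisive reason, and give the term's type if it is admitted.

yes — g, q, h: once each, no exchange needed; term : T3
use counts: g: 1; q: 1; h: 1
left-to-right use order: g, q, h
typing: well-typed — term : T3
all disciplines: ordered ✓; linear ✓; affine ✓; relevant ✓; unrestricted ✓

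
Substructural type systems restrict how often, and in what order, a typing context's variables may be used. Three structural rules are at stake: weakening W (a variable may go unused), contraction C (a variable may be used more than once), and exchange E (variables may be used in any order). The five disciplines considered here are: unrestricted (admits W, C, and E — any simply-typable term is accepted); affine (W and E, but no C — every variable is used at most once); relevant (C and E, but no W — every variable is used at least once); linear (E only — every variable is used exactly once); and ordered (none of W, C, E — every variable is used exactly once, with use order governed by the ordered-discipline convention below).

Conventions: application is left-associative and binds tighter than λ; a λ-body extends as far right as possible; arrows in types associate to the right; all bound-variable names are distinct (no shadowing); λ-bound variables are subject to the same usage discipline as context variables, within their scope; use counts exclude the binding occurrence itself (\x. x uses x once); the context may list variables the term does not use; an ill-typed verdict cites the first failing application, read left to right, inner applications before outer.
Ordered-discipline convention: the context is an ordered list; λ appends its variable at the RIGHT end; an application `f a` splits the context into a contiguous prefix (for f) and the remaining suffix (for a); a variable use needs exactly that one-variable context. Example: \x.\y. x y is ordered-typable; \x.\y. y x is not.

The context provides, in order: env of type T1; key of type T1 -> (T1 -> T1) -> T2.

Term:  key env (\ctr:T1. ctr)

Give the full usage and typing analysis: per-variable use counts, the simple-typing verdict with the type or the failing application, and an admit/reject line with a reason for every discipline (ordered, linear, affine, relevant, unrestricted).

variable uses: env ×1; key ×1; ctr [bound] ×1
left-to-right use order: key, env, ctr
typing: ✓ — T2
ordered ✗ (needs exchange: uses follow key, env, ctr)
linear ✓ (single use per variable (env, key, ctr))
affine ✓ (none of env, key, ctr used more than once)
relevant ✓ (at least one use each (env, key, ctr))
unrestricted ✓ (typability at T2 is all that's needed)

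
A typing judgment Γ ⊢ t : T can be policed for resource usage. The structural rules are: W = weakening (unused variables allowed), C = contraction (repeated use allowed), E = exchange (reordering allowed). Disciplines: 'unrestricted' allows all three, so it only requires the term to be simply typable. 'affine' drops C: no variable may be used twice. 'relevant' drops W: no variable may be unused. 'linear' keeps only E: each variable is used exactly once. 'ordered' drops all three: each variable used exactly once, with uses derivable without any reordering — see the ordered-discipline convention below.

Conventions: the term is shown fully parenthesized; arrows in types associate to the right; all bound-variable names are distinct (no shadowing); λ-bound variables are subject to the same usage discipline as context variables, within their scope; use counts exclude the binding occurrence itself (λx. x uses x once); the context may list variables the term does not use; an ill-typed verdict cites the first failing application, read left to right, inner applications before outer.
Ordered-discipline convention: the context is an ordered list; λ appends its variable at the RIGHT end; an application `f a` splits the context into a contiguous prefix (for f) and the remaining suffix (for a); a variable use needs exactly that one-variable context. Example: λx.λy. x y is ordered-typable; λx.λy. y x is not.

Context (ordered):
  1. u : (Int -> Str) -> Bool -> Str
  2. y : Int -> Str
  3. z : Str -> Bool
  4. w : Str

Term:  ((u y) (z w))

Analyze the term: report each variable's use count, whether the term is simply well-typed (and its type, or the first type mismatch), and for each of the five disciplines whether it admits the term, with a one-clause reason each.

usage: u=1, y=1, z=1, w=1
use order (left to right): u, y, z, w
typing: well-typed — term : Str
ordered ✓ (u, y, z, w once each; derivable with no W/C/E)
linear ✓ (exactly-once usage across u, y, z, w)
affine ✓ (at most one use each (u, y, z, w))
relevant ✓ (u, y, z, w: all used, weakening unneeded)
unrestricted ✓ (simply typable at Str; W, C, E all held)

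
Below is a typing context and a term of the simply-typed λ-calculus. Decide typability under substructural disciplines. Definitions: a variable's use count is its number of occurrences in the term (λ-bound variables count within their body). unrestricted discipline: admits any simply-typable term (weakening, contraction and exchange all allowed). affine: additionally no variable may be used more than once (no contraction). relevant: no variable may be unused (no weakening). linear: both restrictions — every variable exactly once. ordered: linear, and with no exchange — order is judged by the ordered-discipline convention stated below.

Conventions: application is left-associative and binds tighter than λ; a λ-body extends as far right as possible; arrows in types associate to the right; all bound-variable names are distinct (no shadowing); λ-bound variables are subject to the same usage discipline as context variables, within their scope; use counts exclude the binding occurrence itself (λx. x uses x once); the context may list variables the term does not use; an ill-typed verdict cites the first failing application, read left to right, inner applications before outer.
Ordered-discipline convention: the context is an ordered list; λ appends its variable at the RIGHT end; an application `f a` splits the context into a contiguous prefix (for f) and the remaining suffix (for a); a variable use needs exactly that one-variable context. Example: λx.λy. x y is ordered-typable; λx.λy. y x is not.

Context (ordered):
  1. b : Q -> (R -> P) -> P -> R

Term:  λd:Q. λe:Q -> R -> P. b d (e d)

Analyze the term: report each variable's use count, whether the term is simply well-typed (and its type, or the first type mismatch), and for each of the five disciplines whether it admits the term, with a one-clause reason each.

variable uses: b=1, d (λ-bound)=2, e (λ-bound)=1
order of uses: b, d, e, d
typing: ✓ — Q -> (Q -> R -> P) -> P -> R
ordered: ✗, repeated use of d ×2
linear: ✗, repeated use of d ×2
affine: ✗, repeated use of d ×2
relevant: ✓, at least one use each (b, d, e)
unrestricted: ✓, simply typable at Q -> (Q -> R -> P) -> P -> R; W, C, E all held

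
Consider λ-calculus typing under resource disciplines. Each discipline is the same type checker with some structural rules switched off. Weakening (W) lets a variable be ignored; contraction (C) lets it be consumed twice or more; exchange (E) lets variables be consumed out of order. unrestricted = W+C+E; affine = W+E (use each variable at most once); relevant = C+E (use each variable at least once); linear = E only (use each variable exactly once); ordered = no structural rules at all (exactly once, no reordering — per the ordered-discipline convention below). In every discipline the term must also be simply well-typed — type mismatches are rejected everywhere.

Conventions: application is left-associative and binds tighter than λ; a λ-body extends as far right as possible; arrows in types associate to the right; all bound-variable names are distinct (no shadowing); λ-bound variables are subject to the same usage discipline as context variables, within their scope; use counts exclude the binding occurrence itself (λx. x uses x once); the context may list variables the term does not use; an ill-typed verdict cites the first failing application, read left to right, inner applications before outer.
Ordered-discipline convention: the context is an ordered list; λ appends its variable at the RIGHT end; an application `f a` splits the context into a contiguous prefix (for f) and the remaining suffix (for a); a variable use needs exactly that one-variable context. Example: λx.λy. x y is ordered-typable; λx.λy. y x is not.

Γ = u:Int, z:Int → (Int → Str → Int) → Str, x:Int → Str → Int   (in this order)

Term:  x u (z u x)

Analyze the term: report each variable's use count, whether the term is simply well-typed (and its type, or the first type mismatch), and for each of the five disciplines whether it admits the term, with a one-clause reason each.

variable uses: u: 2, z: 1, x: 2
order of uses: x, u, z, u, x
typing: well-typed at Int
ordered: ✗ — repeated use of u ×2, x ×2
linear: ✗ — repeated use of u ×2, x ×2
affine: ✗ — repeated use of u ×2, x ×2
relevant: ✓ — none of u, z, x goes unused
unrestricted: ✓ — simply typable at Int; W, C, E all held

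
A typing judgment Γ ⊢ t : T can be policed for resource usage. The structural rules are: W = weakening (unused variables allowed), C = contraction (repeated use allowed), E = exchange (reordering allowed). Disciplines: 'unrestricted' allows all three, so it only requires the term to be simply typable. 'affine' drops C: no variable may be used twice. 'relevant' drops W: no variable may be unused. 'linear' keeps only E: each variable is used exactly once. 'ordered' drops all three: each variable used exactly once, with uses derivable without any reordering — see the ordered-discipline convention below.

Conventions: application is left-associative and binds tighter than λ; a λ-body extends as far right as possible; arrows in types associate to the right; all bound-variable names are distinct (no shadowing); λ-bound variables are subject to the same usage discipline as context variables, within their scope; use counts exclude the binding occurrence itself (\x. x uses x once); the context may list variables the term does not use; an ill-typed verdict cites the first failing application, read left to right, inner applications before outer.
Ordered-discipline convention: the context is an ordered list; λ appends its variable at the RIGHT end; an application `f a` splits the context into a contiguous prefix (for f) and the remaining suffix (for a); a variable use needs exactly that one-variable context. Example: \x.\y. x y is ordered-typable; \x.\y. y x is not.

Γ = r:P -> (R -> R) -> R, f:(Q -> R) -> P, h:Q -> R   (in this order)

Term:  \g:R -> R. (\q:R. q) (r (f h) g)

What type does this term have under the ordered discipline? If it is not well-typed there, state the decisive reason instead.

term : (R -> R) -> R
use counts: r: 1×; f: 1×; h: 1×; g [bound]: 1×; q [bound]: 1×
left-to-right use order: q, r, f, h, g
typing: the term checks, with type (R -> R) -> R
summary: ordered ✓ | linear ✓ | affine ✓ | relevant ✓ | unrestricted ✓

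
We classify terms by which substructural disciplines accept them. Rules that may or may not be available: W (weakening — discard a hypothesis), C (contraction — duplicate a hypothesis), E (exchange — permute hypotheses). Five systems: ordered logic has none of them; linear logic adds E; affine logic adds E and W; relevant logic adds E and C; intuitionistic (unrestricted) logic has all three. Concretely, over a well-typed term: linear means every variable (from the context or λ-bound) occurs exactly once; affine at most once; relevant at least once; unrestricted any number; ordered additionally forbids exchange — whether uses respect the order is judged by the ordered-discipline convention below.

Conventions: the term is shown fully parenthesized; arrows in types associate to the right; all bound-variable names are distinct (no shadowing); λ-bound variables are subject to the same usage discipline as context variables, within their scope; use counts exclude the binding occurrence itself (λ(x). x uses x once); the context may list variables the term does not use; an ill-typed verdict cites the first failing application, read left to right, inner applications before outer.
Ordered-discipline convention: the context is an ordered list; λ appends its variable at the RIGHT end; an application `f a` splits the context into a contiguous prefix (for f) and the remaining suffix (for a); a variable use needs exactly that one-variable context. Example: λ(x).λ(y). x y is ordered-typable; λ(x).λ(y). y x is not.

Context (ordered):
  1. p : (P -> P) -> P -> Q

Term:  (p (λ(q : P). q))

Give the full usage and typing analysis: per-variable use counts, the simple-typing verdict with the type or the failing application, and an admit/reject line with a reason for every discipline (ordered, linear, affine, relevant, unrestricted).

variable uses: p: 1; q [bound]: 1
uses in reading order: p, q
typing: well-typed at P -> Q
ordered: ✓, p, q once each; derivable with no W/C/E
linear: ✓, p, q: one use apiece
affine: ✓, p, q: no repeats, contraction unneeded
relevant: ✓, p, q: all used, weakening unneeded
unrestricted: ✓, well-typed at P -> Q; no restrictions here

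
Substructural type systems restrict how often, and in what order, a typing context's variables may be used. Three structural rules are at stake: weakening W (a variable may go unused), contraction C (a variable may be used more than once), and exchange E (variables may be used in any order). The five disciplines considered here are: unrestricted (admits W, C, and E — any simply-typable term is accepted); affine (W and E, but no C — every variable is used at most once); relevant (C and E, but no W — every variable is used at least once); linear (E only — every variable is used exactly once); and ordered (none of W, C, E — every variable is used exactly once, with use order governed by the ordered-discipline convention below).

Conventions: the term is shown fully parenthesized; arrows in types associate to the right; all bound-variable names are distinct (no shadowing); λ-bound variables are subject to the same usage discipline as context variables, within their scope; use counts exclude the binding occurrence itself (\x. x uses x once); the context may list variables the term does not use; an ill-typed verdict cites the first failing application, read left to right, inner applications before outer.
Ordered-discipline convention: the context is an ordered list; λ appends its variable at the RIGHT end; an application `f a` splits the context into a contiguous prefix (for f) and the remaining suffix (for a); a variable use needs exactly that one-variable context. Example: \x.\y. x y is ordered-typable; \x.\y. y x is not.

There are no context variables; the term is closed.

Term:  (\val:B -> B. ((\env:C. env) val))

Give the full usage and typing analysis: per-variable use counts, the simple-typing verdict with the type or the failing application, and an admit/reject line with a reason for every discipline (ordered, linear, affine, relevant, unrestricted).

use counts: val (bound)=1; env (bound)=1
order of uses: env, val
typing: ill-typed: an application expects C but receives B -> B
ordered ✗ (fails simple typing)
linear ✗ (a type mismatch blocks all five)
affine ✗ (the type mismatch rejects it)
relevant ✗ (not simply typable)
unrestricted ✗ (fails simple typing)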